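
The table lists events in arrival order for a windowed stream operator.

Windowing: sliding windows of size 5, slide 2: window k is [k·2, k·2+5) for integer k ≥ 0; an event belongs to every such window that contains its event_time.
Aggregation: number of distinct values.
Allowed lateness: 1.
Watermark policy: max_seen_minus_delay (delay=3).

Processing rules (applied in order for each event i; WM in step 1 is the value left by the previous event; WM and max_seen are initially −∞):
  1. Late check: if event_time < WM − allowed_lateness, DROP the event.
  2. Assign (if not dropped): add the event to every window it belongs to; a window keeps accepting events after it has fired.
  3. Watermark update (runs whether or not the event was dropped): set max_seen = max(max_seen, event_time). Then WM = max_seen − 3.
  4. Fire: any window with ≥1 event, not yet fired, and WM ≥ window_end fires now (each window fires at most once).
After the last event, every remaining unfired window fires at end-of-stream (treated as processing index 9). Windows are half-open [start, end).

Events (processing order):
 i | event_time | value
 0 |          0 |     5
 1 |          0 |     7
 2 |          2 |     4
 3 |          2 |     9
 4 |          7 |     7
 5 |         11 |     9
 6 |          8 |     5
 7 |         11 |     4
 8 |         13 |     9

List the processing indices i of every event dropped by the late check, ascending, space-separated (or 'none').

i=0 t=0 v=5: → [0,5); WM=-3
i=1 t=0 v=7: → [0,5); WM=-3
i=2 t=2 v=4: → [2,7),[0,5); WM=-1
i=3 t=2 v=9: → [2,7),[0,5); WM=-1
i=4 t=7 v=7: → [6,11),[4,9); WM=4
i=5 t=11 v=9: → [10,15),[8,13); WM=8; [0,5) fires=4 [2,7) fires=2
i=6 t=8 v=5: → [8,13),[6,11),[4,9); WM=8
i=7 t=11 v=4: → [10,15),[8,13); WM=8
i=8 t=13 v=9: → [12,17),[10,15); WM=10; [4,9) fires=2

none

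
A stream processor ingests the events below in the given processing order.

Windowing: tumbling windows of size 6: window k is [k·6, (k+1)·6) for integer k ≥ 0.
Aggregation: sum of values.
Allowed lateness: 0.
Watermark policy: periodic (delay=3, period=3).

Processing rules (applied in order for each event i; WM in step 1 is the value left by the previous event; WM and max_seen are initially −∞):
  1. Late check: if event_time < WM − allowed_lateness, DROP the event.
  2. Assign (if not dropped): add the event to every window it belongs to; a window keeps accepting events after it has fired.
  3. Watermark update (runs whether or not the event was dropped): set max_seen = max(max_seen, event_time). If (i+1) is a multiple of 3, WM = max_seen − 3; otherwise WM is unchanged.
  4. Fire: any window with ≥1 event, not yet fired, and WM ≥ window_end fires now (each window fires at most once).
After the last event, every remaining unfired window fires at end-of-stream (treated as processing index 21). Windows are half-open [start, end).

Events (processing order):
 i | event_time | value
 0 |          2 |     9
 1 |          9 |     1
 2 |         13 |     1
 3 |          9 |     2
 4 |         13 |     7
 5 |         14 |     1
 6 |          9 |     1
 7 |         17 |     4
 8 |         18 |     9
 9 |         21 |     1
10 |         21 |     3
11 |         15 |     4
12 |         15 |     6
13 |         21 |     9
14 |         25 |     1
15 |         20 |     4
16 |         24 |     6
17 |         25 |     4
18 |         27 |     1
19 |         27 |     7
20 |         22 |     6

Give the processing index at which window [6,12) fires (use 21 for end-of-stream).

8

i=0 t=2 v=9: → [0,6); WM=−∞
i=1 t=9 v=1: → [6,12); WM=−∞
i=2 t=13 v=1: → [12,18); WM=10; [0,6) fires=9
i=3 t=9 v=2: DROP (t<10-0); WM=10
i=4 t=13 v=7: → [12,18); WM=10
i=5 t=14 v=1: → [12,18); WM=11
i=6 t=9 v=1: DROP (t<11-0); WM=11
i=7 t=17 v=4: → [12,18); WM=11
i=8 t=18 v=9: → [18,24); WM=15; [6,12) fires=1
i=9 t=21 v=1: → [18,24); WM=15
i=10 t=21 v=3: → [18,24); WM=15
i=11 t=15 v=4: → [12,18); WM=18; [12,18) fires=17
i=12 t=15 v=6: DROP (t<18-0); WM=18
i=13 t=21 v=9: → [18,24); WM=18
i=14 t=25 v=1: → [24,30); WM=22
i=15 t=20 v=4: DROP (t<22-0); WM=22
i=16 t=24 v=6: → [24,30); WM=22
i=17 t=25 v=4: → [24,30); WM=22
i=18 t=27 v=1: → [24,30); WM=22
i=19 t=27 v=7: → [24,30); WM=22
i=20 t=22 v=6: → [18,24); WM=24; [18,24) fires=28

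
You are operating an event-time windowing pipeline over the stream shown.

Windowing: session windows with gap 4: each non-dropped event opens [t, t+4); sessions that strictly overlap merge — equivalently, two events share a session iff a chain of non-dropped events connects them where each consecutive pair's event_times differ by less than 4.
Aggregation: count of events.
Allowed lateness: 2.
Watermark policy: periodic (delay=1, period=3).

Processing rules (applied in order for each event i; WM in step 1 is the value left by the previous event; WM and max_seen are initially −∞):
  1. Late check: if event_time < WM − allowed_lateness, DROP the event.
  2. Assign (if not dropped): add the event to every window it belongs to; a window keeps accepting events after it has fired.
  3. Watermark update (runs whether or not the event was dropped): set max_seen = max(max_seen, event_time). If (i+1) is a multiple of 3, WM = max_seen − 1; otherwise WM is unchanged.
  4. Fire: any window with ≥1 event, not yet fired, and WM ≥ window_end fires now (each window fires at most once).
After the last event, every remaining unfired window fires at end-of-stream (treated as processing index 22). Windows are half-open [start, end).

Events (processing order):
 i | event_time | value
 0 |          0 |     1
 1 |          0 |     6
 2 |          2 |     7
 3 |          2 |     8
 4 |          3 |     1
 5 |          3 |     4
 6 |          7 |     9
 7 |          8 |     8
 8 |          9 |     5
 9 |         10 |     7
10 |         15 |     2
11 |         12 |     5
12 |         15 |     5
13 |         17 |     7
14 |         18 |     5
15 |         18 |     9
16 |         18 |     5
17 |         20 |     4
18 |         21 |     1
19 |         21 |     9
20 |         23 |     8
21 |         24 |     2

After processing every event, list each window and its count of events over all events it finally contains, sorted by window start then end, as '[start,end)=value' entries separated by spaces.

[0,7)=6 [7,28)=16

i=0 t=0 v=1: → [0,4); WM=−∞
i=1 t=0 v=6: → [0,4); WM=−∞
i=2 t=2 v=7: → [0,6); WM=1
i=3 t=2 v=8: → [0,6); WM=1
i=4 t=3 v=1: → [0,7); WM=1
i=5 t=3 v=4: → [0,7); WM=2
i=6 t=7 v=9: → [7,11); WM=2
i=7 t=8 v=8: → [7,12); WM=2
i=8 t=9 v=5: → [7,13); WM=8
i=9 t=10 v=7: → [7,14); WM=8
i=10 t=15 v=2: → [15,19); WM=8
i=11 t=12 v=5: → [7,19); WM=14
i=12 t=15 v=5: → [7,19); WM=14
i=13 t=17 v=7: → [7,21); WM=14
i=14 t=18 v=5: → [7,22); WM=17
i=15 t=18 v=9: → [7,22); WM=17
i=16 t=18 v=5: → [7,22); WM=17
i=17 t=20 v=4: → [7,24); WM=19
i=18 t=21 v=1: → [7,25); WM=19
i=19 t=21 v=9: → [7,25); WM=19
i=20 t=23 v=8: → [7,27); WM=22
i=21 t=24 v=2: → [7,28); WM=22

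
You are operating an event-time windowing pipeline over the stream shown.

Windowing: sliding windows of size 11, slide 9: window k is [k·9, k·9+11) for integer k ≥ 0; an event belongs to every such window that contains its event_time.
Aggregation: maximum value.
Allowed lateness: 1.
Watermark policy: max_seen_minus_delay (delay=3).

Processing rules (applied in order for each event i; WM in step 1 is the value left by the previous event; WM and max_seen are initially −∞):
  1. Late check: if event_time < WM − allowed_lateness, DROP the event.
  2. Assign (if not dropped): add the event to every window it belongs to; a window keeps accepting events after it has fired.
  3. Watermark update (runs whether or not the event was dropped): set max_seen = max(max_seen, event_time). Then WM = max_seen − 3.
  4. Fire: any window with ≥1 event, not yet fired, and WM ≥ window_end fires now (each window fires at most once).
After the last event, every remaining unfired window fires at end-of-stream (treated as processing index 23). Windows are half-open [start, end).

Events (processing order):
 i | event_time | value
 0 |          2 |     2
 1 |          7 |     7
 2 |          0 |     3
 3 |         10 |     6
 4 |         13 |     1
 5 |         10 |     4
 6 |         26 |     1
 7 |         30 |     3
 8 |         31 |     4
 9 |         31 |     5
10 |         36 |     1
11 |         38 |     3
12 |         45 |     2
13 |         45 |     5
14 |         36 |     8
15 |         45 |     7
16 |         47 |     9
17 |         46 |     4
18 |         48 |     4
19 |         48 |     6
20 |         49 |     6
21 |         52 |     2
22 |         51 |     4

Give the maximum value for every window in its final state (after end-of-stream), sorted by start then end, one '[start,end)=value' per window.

i=0 t=2 v=2: → [0,11); WM=-1
i=1 t=7 v=7: → [0,11); WM=4
i=2 t=0 v=3: DROP (t<4-1); WM=4
i=3 t=10 v=6: → [9,20),[0,11); WM=7
i=4 t=13 v=1: → [9,20); WM=10
i=5 t=10 v=4: → [9,20),[0,11); WM=10
i=6 t=26 v=1: → [18,29); WM=23; [0,11) fires=7 [9,20) fires=6
i=7 t=30 v=3: → [27,38); WM=27
i=8 t=31 v=4: → [27,38); WM=28
i=9 t=31 v=5: → [27,38); WM=28
i=10 t=36 v=1: → [36,47),[27,38); WM=33; [18,29) fires=1
i=11 t=38 v=3: → [36,47); WM=35
i=12 t=45 v=2: → [45,56),[36,47); WM=42; [27,38) fires=5
i=13 t=45 v=5: → [45,56),[36,47); WM=42
i=14 t=36 v=8: DROP (t<42-1); WM=42
i=15 t=45 v=7: → [45,56),[36,47); WM=42
i=16 t=47 v=9: → [45,56); WM=44
i=17 t=46 v=4: → [45,56),[36,47); WM=44
i=18 t=48 v=4: → [45,56); WM=45
i=19 t=48 v=6: → [45,56); WM=45
i=20 t=49 v=6: → [45,56); WM=46
i=21 t=52 v=2: → [45,56); WM=49; [36,47) fires=7
i=22 t=51 v=4: → [45,56); WM=49

[0,11)=7 [9,20)=6 [18,29)=1 [27,38)=5 [36,47)=7 [45,56)=9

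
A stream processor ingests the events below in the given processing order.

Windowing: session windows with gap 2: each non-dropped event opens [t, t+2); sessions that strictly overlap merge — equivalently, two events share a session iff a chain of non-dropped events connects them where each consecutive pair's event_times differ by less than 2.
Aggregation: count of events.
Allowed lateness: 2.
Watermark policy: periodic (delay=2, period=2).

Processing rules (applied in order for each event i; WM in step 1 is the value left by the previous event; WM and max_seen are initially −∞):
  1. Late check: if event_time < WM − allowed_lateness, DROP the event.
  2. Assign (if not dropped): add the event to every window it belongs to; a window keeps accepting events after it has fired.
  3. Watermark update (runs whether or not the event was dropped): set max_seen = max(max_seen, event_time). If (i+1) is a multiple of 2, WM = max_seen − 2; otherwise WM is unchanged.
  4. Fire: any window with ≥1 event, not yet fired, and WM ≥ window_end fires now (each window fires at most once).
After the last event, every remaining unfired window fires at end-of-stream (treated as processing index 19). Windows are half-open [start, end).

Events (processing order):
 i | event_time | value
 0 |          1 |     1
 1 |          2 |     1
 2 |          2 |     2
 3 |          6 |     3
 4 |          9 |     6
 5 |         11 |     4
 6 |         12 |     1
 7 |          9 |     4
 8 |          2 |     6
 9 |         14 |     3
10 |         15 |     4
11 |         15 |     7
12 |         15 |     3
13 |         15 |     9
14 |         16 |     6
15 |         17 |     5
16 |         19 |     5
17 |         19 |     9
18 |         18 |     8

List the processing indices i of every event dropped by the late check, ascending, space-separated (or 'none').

i=0 t=1 v=1: → [1,3); WM=−∞
i=1 t=2 v=1: → [1,4); WM=0
i=2 t=2 v=2: → [1,4); WM=0
i=3 t=6 v=3: → [6,8); WM=4
i=4 t=9 v=6: → [9,11); WM=4
i=5 t=11 v=4: → [11,13); WM=9
i=6 t=12 v=1: → [11,14); WM=9
i=7 t=9 v=4: → [9,11); WM=10
i=8 t=2 v=6: DROP (t<10-2); WM=10
i=9 t=14 v=3: → [14,16); WM=12
i=10 t=15 v=4: → [14,17); WM=12
i=11 t=15 v=7: → [14,17); WM=13
i=12 t=15 v=3: → [14,17); WM=13
i=13 t=15 v=9: → [14,17); WM=13
i=14 t=16 v=6: → [14,18); WM=13
i=15 t=17 v=5: → [14,19); WM=15
i=16 t=19 v=5: → [19,21); WM=15
i=17 t=19 v=9: → [19,21); WM=17
i=18 t=18 v=8: → [14,21); WM=17

8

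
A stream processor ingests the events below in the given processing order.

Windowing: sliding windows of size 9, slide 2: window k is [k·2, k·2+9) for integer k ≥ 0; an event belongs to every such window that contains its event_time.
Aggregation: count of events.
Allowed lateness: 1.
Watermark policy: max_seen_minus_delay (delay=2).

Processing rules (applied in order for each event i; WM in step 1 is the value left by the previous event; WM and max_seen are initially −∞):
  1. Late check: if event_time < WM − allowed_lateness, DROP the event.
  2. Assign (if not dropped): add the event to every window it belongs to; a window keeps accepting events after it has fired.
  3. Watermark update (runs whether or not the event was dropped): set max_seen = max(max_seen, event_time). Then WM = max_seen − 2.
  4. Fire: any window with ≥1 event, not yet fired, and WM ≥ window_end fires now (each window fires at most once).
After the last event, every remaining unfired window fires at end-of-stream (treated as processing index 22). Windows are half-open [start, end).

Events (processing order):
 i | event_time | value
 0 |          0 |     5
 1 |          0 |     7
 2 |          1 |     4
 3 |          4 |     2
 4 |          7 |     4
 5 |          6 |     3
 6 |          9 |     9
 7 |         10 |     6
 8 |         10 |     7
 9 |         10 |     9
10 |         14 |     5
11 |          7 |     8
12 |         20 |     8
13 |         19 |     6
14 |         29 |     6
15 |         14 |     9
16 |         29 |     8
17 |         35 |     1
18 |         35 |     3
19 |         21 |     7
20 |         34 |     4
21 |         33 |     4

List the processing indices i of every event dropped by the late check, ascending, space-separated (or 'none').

11 15 19

i=0 t=0 v=5: → [0,9); WM=-2
i=1 t=0 v=7: → [0,9); WM=-2
i=2 t=1 v=4: → [0,9); WM=-1
i=3 t=4 v=2: → [4,13),[2,11),[0,9); WM=2
i=4 t=7 v=4: → [6,15),[4,13),[2,11),[0,9); WM=5
i=5 t=6 v=3: → [6,15),[4,13),[2,11),[0,9); WM=5
i=6 t=9 v=9: → [8,17),[6,15),[4,13),[2,11); WM=7
i=7 t=10 v=6: → [10,19),[8,17),[6,15),[4,13),[2,11); WM=8
i=8 t=10 v=7: → [10,19),[8,17),[6,15),[4,13),[2,11); WM=8
i=9 t=10 v=9: → [10,19),[8,17),[6,15),[4,13),[2,11); WM=8
i=10 t=14 v=5: → [14,23),[12,21),[10,19),[8,17),[6,15); WM=12; [0,9) fires=6 [2,11) fires=7
i=11 t=7 v=8: DROP (t<12-1); WM=12
i=12 t=20 v=8: → [20,29),[18,27),[16,25),[14,23),[12,21); WM=18; [4,13) fires=7 [6,15) fires=7 [8,17) fires=5
i=13 t=19 v=6: → [18,27),[16,25),[14,23),[12,21); WM=18
i=14 t=29 v=6: → [28,37),[26,35),[24,33),[22,31); WM=27; [10,19) fires=4 [12,21) fires=3 [14,23) fires=3 [16,25) fires=2 [18,27) fires=2
i=15 t=14 v=9: DROP (t<27-1); WM=27
i=16 t=29 v=8: → [28,37),[26,35),[24,33),[22,31); WM=27
i=17 t=35 v=1: → [34,43),[32,41),[30,39),[28,37); WM=33; [20,29) fires=1 [22,31) fires=2 [24,33) fires=2
i=18 t=35 v=3: → [34,43),[32,41),[30,39),[28,37); WM=33
i=19 t=21 v=7: DROP (t<33-1); WM=33
i=20 t=34 v=4: → [34,43),[32,41),[30,39),[28,37),[26,35); WM=33
i=21 t=33 v=4: → [32,41),[30,39),[28,37),[26,35); WM=33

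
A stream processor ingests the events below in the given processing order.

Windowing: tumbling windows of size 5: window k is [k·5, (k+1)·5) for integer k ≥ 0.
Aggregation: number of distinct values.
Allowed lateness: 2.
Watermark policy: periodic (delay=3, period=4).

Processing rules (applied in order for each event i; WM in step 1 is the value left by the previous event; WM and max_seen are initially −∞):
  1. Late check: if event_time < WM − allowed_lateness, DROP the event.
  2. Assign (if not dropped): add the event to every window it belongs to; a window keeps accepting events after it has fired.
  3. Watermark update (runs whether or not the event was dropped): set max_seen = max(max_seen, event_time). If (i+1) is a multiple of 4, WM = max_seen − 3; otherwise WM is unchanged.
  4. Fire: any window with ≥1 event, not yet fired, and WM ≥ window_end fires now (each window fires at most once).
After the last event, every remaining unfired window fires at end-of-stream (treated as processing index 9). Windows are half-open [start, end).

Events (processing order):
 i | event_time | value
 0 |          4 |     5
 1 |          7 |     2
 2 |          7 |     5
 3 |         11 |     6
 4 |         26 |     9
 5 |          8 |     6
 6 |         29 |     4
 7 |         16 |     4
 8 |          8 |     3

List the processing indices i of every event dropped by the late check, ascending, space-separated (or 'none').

i=0 t=4 v=5: → [0,5); WM=−∞
i=1 t=7 v=2: → [5,10); WM=−∞
i=2 t=7 v=5: → [5,10); WM=−∞
i=3 t=11 v=6: → [10,15); WM=8; [0,5) fires=1
i=4 t=26 v=9: → [25,30); WM=8
i=5 t=8 v=6: → [5,10); WM=8
i=6 t=29 v=4: → [25,30); WM=8
i=7 t=16 v=4: → [15,20); WM=26; [5,10) fires=3 [10,15) fires=1 [15,20) fires=1
i=8 t=8 v=3: DROP (t<26-2); WM=26

8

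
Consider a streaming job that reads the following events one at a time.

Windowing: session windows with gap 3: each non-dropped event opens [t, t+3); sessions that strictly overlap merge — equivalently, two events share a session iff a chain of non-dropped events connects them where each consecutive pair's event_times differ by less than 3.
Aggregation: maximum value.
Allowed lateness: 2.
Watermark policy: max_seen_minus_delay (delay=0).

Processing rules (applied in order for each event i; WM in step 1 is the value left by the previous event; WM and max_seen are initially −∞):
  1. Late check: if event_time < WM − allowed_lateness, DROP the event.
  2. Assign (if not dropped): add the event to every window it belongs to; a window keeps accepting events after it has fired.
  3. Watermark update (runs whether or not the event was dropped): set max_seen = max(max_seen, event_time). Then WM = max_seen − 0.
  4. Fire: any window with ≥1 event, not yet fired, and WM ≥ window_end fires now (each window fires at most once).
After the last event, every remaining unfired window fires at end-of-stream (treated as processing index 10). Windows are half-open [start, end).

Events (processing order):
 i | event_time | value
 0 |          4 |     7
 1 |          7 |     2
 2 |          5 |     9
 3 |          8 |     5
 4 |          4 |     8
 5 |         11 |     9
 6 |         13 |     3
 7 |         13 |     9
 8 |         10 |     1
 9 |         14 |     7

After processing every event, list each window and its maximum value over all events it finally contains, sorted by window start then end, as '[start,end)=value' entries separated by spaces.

[4,11)=9 [11,17)=9

i=0 t=4 v=7: → [4,7); WM=4
i=1 t=7 v=2: → [7,10); WM=7
i=2 t=5 v=9: → [4,10); WM=7
i=3 t=8 v=5: → [4,11); WM=8
i=4 t=4 v=8: DROP (t<8-2); WM=8
i=5 t=11 v=9: → [11,14); WM=11
i=6 t=13 v=3: → [11,16); WM=13
i=7 t=13 v=9: → [11,16); WM=13
i=8 t=10 v=1: DROP (t<13-2); WM=13
i=9 t=14 v=7: → [11,17); WM=14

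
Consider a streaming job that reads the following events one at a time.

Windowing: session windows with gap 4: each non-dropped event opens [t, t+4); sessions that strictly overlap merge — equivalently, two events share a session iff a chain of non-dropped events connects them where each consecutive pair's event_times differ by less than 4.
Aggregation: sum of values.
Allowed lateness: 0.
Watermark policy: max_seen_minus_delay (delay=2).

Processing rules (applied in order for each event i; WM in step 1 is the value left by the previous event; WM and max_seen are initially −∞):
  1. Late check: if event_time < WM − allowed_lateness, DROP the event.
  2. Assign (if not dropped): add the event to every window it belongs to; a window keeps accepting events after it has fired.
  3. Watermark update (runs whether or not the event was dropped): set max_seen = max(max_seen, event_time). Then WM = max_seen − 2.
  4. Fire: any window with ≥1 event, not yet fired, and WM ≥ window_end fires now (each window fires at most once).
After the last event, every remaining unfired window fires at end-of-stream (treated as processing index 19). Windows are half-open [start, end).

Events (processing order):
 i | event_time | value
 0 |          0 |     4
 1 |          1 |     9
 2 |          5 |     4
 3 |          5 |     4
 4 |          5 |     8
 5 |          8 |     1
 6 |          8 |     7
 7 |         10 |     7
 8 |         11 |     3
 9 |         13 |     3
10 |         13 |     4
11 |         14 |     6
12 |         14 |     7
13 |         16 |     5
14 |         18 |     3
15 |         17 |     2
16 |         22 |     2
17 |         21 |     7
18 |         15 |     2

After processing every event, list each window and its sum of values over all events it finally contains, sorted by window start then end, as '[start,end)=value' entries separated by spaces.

[0,5)=13 [5,26)=73

i=0 t=0 v=4: → [0,4); WM=-2
i=1 t=1 v=9: → [0,5); WM=-1
i=2 t=5 v=4: → [5,9); WM=3
i=3 t=5 v=4: → [5,9); WM=3
i=4 t=5 v=8: → [5,9); WM=3
i=5 t=8 v=1: → [5,12); WM=6
i=6 t=8 v=7: → [5,12); WM=6
i=7 t=10 v=7: → [5,14); WM=8
i=8 t=11 v=3: → [5,15); WM=9
i=9 t=13 v=3: → [5,17); WM=11
i=10 t=13 v=4: → [5,17); WM=11
i=11 t=14 v=6: → [5,18); WM=12
i=12 t=14 v=7: → [5,18); WM=12
i=13 t=16 v=5: → [5,20); WM=14
i=14 t=18 v=3: → [5,22); WM=16
i=15 t=17 v=2: → [5,22); WM=16
i=16 t=22 v=2: → [22,26); WM=20
i=17 t=21 v=7: → [5,26); WM=20
i=18 t=15 v=2: DROP (t<20-0); WM=20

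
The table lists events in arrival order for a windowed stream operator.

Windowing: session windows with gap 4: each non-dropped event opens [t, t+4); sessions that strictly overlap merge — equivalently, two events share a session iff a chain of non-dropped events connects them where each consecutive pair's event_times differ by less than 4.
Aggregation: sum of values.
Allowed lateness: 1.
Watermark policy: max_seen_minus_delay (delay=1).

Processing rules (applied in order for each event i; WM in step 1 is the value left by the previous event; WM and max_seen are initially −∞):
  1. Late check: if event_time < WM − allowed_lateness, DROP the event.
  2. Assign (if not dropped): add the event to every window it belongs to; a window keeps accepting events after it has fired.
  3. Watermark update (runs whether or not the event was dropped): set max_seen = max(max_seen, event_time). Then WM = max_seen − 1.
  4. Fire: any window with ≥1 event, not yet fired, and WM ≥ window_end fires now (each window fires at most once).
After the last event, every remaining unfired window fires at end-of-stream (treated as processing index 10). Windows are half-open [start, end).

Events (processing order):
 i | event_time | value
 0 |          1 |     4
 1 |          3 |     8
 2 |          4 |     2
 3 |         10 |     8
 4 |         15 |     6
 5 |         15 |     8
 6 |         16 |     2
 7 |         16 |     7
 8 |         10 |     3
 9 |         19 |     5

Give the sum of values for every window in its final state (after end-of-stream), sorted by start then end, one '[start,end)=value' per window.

i=0 t=1 v=4: → [1,5); WM=0
i=1 t=3 v=8: → [1,7); WM=2
i=2 t=4 v=2: → [1,8); WM=3
i=3 t=10 v=8: → [10,14); WM=9
i=4 t=15 v=6: → [15,19); WM=14
i=5 t=15 v=8: → [15,19); WM=14
i=6 t=16 v=2: → [15,20); WM=15
i=7 t=16 v=7: → [15,20); WM=15
i=8 t=10 v=3: DROP (t<15-1); WM=15
i=9 t=19 v=5: → [15,23); WM=18

[1,8)=14 [10,14)=8 [15,23)=28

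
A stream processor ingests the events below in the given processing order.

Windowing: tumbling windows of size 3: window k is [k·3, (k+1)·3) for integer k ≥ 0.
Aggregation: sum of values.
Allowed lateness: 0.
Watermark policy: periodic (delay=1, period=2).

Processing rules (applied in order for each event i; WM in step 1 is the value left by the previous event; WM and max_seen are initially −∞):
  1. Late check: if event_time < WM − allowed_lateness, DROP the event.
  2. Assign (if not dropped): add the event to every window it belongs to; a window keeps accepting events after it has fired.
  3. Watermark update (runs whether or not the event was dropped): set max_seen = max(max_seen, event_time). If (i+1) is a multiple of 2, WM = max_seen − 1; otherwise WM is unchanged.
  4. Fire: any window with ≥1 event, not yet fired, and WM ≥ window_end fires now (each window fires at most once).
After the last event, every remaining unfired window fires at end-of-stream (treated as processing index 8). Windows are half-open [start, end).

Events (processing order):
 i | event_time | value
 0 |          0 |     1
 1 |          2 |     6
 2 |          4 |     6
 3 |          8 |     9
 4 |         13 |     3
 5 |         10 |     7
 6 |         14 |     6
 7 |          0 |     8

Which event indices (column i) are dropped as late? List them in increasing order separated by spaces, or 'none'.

7

i=0 t=0 v=1: → [0,3); WM=−∞
i=1 t=2 v=6: → [0,3); WM=1
i=2 t=4 v=6: → [3,6); WM=1
i=3 t=8 v=9: → [6,9); WM=7; [0,3) fires=7 [3,6) fires=6
i=4 t=13 v=3: → [12,15); WM=7
i=5 t=10 v=7: → [9,12); WM=12; [6,9) fires=9 [9,12) fires=7
i=6 t=14 v=6: → [12,15); WM=12
i=7 t=0 v=8: DROP (t<12-0); WM=13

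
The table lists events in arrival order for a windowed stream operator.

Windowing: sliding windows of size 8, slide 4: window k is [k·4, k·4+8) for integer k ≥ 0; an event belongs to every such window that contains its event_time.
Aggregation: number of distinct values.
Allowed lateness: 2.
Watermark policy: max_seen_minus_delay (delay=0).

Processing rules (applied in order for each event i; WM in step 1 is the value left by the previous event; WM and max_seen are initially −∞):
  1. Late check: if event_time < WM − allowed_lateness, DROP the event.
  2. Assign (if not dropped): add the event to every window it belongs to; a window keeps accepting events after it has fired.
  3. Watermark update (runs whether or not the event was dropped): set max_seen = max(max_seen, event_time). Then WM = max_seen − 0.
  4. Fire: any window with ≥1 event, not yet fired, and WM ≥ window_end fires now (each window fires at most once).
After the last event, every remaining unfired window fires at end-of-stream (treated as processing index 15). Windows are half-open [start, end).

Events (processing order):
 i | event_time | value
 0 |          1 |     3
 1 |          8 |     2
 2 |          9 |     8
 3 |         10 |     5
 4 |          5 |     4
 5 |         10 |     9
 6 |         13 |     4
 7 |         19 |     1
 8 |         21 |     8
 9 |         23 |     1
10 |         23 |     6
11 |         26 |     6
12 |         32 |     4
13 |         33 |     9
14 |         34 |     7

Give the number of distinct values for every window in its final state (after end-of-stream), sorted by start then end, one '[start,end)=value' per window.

[0,8)=1 [4,12)=4 [8,16)=5 [12,20)=2 [16,24)=3 [20,28)=3 [24,32)=1 [28,36)=3 [32,40)=3

i=0 t=1 v=3: → [0,8); WM=1
i=1 t=8 v=2: → [8,16),[4,12); WM=8; [0,8) fires=1
i=2 t=9 v=8: → [8,16),[4,12); WM=9
i=3 t=10 v=5: → [8,16),[4,12); WM=10
i=4 t=5 v=4: DROP (t<10-2); WM=10
i=5 t=10 v=9: → [8,16),[4,12); WM=10
i=6 t=13 v=4: → [12,20),[8,16); WM=13; [4,12) fires=4
i=7 t=19 v=1: → [16,24),[12,20); WM=19; [8,16) fires=5
i=8 t=21 v=8: → [20,28),[16,24); WM=21; [12,20) fires=2
i=9 t=23 v=1: → [20,28),[16,24); WM=23
i=10 t=23 v=6: → [20,28),[16,24); WM=23
i=11 t=26 v=6: → [24,32),[20,28); WM=26; [16,24) fires=3
i=12 t=32 v=4: → [32,40),[28,36); WM=32; [20,28) fires=3 [24,32) fires=1
i=13 t=33 v=9: → [32,40),[28,36); WM=33
i=14 t=34 v=7: → [32,40),[28,36); WM=34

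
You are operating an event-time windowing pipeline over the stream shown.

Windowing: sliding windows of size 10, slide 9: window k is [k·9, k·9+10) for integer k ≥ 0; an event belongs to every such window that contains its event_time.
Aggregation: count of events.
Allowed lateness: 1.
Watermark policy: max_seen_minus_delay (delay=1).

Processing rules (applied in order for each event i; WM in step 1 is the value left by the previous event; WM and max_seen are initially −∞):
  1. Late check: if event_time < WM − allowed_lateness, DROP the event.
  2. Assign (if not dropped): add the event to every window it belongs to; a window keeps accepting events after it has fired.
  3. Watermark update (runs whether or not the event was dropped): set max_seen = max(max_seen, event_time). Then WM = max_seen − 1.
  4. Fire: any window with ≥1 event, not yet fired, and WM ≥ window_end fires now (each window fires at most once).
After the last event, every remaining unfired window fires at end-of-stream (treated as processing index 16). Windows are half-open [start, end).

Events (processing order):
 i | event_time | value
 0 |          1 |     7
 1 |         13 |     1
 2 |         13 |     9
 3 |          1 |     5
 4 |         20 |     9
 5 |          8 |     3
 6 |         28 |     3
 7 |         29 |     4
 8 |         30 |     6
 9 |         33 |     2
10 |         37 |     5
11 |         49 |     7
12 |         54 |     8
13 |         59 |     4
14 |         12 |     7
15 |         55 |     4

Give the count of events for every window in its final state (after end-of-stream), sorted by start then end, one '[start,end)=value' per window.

i=0 t=1 v=7: → [0,10); WM=0
i=1 t=13 v=1: → [9,19); WM=12; [0,10) fires=1
i=2 t=13 v=9: → [9,19); WM=12
i=3 t=1 v=5: DROP (t<12-1); WM=12
i=4 t=20 v=9: → [18,28); WM=19; [9,19) fires=2
i=5 t=8 v=3: DROP (t<19-1); WM=19
i=6 t=28 v=3: → [27,37); WM=27
i=7 t=29 v=4: → [27,37); WM=28; [18,28) fires=1
i=8 t=30 v=6: → [27,37); WM=29
i=9 t=33 v=2: → [27,37); WM=32
i=10 t=37 v=5: → [36,46); WM=36
i=11 t=49 v=7: → [45,55); WM=48; [27,37) fires=4 [36,46) fires=1
i=12 t=54 v=8: → [54,64),[45,55); WM=53
i=13 t=59 v=4: → [54,64); WM=58; [45,55) fires=2
i=14 t=12 v=7: DROP (t<58-1); WM=58
i=15 t=55 v=4: DROP (t<58-1); WM=58

[0,10)=1 [9,19)=2 [18,28)=1 [27,37)=4 [36,46)=1 [45,55)=2 [54,64)=2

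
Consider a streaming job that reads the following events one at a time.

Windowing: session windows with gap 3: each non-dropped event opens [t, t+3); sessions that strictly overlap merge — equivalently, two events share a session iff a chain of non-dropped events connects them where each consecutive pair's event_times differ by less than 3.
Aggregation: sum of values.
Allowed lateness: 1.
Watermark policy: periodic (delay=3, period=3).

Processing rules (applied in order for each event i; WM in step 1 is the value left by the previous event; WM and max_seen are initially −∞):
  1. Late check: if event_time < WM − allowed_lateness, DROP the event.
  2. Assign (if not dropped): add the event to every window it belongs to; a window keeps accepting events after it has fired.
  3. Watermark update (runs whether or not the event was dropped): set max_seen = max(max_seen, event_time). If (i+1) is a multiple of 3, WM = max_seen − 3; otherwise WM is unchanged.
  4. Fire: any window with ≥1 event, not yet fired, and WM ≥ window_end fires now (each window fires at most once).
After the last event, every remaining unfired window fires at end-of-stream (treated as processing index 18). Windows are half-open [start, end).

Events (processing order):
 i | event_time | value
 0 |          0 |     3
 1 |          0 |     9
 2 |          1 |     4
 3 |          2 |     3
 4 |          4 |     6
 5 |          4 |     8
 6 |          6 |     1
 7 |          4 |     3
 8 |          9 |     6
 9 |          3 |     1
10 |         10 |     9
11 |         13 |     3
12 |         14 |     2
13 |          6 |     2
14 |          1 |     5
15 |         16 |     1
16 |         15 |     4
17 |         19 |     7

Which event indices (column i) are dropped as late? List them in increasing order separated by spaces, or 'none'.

i=0 t=0 v=3: → [0,3); WM=−∞
i=1 t=0 v=9: → [0,3); WM=−∞
i=2 t=1 v=4: → [0,4); WM=-2
i=3 t=2 v=3: → [0,5); WM=-2
i=4 t=4 v=6: → [0,7); WM=-2
i=5 t=4 v=8: → [0,7); WM=1
i=6 t=6 v=1: → [0,9); WM=1
i=7 t=4 v=3: → [0,9); WM=1
i=8 t=9 v=6: → [9,12); WM=6
i=9 t=3 v=1: DROP (t<6-1); WM=6
i=10 t=10 v=9: → [9,13); WM=6
i=11 t=13 v=3: → [13,16); WM=10
i=12 t=14 v=2: → [13,17); WM=10
i=13 t=6 v=2: DROP (t<10-1); WM=10
i=14 t=1 v=5: DROP (t<10-1); WM=11
i=15 t=16 v=1: → [13,19); WM=11
i=16 t=15 v=4: → [13,19); WM=11
i=17 t=19 v=7: → [19,22); WM=16

9 13 14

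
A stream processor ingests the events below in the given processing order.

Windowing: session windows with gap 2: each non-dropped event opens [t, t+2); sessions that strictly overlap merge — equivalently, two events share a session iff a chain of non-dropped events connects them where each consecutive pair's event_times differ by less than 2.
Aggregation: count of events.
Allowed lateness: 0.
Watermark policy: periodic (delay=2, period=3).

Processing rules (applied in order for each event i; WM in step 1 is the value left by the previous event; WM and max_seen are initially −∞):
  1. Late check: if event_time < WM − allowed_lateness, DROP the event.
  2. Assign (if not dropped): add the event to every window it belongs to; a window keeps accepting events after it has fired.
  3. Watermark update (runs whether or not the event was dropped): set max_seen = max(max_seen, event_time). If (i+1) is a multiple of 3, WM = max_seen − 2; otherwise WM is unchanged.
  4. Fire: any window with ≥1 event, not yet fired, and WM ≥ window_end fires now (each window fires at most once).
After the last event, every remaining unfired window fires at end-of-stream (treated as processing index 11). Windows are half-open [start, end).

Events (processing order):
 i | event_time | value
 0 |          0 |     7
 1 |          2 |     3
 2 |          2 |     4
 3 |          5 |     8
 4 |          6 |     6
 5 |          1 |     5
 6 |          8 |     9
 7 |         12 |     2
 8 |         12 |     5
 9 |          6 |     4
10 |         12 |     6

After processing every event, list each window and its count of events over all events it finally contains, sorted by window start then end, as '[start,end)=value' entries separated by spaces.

i=0 t=0 v=7: → [0,2); WM=−∞
i=1 t=2 v=3: → [2,4); WM=−∞
i=2 t=2 v=4: → [2,4); WM=0
i=3 t=5 v=8: → [5,7); WM=0
i=4 t=6 v=6: → [5,8); WM=0
i=5 t=1 v=5: → [0,4); WM=4
i=6 t=8 v=9: → [8,10); WM=4
i=7 t=12 v=2: → [12,14); WM=4
i=8 t=12 v=5: → [12,14); WM=10
i=9 t=6 v=4: DROP (t<10-0); WM=10
i=10 t=12 v=6: → [12,14); WM=10

[0,4)=4 [5,8)=2 [8,10)=1 [12,14)=3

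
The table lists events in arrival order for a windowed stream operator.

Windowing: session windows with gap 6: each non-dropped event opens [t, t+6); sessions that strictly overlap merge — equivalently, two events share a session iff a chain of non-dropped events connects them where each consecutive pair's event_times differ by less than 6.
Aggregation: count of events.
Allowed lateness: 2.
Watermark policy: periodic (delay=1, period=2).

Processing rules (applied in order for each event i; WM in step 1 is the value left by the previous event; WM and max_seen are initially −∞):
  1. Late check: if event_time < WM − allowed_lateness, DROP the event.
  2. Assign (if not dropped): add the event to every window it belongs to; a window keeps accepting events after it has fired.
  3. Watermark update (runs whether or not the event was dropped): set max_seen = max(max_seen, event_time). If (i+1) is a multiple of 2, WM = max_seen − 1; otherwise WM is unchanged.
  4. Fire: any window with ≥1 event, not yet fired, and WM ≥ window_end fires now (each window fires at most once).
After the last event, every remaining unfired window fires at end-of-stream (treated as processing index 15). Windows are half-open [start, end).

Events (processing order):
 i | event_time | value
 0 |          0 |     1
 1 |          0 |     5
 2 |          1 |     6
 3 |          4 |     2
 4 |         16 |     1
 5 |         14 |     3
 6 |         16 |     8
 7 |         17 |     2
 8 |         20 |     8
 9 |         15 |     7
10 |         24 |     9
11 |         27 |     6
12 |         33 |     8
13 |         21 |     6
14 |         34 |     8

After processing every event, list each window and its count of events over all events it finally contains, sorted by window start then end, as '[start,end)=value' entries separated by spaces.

[0,10)=4 [14,33)=8 [33,40)=2

i=0 t=0 v=1: → [0,6); WM=−∞
i=1 t=0 v=5: → [0,6); WM=-1
i=2 t=1 v=6: → [0,7); WM=-1
i=3 t=4 v=2: → [0,10); WM=3
i=4 t=16 v=1: → [16,22); WM=3
i=5 t=14 v=3: → [14,22); WM=15
i=6 t=16 v=8: → [14,22); WM=15
i=7 t=17 v=2: → [14,23); WM=16
i=8 t=20 v=8: → [14,26); WM=16
i=9 t=15 v=7: → [14,26); WM=19
i=10 t=24 v=9: → [14,30); WM=19
i=11 t=27 v=6: → [14,33); WM=26
i=12 t=33 v=8: → [33,39); WM=26
i=13 t=21 v=6: DROP (t<26-2); WM=32
i=14 t=34 v=8: → [33,40); WM=32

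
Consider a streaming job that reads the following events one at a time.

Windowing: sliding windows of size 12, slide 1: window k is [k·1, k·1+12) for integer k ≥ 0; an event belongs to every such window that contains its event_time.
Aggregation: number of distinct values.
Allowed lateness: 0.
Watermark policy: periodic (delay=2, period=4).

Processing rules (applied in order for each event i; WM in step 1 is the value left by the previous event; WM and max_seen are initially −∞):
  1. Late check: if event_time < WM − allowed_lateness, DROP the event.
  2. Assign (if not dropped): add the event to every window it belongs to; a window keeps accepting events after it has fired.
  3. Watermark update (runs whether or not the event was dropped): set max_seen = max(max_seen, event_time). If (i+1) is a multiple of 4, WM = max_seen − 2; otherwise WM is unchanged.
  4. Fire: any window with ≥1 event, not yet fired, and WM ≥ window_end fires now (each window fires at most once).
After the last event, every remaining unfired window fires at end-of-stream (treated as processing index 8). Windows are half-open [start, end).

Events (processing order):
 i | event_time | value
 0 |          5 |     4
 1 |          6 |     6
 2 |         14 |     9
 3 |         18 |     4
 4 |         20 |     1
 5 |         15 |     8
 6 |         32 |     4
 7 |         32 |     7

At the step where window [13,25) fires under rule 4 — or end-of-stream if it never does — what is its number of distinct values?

i=0 t=5 v=4: → [5,17),[4,16),[3,15),[2,14),[1,13),[0,12); WM=−∞
i=1 t=6 v=6: → [6,18),[5,17),[4,16),[3,15),[2,14),[1,13),[0,12); WM=−∞
i=2 t=14 v=9: → [14,26),[13,25),[12,24),[11,23),[10,22),[9,21),[8,20),[7,19),[6,18),[5,17),[4,16),[3,15); WM=−∞
i=3 t=18 v=4: → [18,30),[17,29),[16,28),[15,27),[14,26),[13,25),[12,24),[11,23),[10,22),[9,21),[8,20),[7,19); WM=16; [0,12) fires=2 [1,13) fires=2 [2,14) fires=2 [3,15) fires=3 [4,16) fires=3
i=4 t=20 v=1: → [20,32),[19,31),[18,30),[17,29),[16,28),[15,27),[14,26),[13,25),[12,24),[11,23),[10,22),[9,21); WM=16
i=5 t=15 v=8: DROP (t<16-0); WM=16
i=6 t=32 v=4: → [32,44),[31,43),[30,42),[29,41),[28,40),[27,39),[26,38),[25,37),[24,36),[23,35),[22,34),[21,33); WM=16
i=7 t=32 v=7: → [32,44),[31,43),[30,42),[29,41),[28,40),[27,39),[26,38),[25,37),[24,36),[23,35),[22,34),[21,33); WM=30; [5,17) fires=3 [6,18) fires=2 [7,19) fires=2 [8,20) fires=2 [9,21) fires=3 [10,22) fires=3 [11,23) fires=3 [12,24) fires=3 [13,25) fires=3 [14,26) fires=3 [15,27) fires=2 [16,28) fires=2 [17,29) fires=2 [18,30) fires=2

3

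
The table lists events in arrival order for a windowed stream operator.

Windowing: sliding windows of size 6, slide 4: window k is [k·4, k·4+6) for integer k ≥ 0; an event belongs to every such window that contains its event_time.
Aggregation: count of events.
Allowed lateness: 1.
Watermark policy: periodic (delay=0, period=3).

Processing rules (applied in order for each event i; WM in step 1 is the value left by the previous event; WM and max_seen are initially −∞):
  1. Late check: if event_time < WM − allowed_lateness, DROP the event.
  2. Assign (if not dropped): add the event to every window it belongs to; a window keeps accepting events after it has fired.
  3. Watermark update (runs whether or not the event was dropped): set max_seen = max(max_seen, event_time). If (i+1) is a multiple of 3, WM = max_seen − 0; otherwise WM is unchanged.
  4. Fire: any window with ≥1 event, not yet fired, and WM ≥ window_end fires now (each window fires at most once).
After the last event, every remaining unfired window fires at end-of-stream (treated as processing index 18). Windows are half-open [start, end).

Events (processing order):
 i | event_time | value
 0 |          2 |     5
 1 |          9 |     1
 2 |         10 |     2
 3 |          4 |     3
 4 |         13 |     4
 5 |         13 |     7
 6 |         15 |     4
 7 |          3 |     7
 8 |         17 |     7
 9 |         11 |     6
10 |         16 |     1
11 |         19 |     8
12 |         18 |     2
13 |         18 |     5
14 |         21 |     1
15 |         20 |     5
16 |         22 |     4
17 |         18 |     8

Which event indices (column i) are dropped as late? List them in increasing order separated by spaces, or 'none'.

i=0 t=2 v=5: → [0,6); WM=−∞
i=1 t=9 v=1: → [8,14),[4,10); WM=−∞
i=2 t=10 v=2: → [8,14); WM=10; [0,6) fires=1 [4,10) fires=1
i=3 t=4 v=3: DROP (t<10-1); WM=10
i=4 t=13 v=4: → [12,18),[8,14); WM=10
i=5 t=13 v=7: → [12,18),[8,14); WM=13
i=6 t=15 v=4: → [12,18); WM=13
i=7 t=3 v=7: DROP (t<13-1); WM=13
i=8 t=17 v=7: → [16,22),[12,18); WM=17; [8,14) fires=4
i=9 t=11 v=6: DROP (t<17-1); WM=17
i=10 t=16 v=1: → [16,22),[12,18); WM=17
i=11 t=19 v=8: → [16,22); WM=19; [12,18) fires=5
i=12 t=18 v=2: → [16,22); WM=19
i=13 t=18 v=5: → [16,22); WM=19
i=14 t=21 v=1: → [20,26),[16,22); WM=21
i=15 t=20 v=5: → [20,26),[16,22); WM=21
i=16 t=22 v=4: → [20,26); WM=21
i=17 t=18 v=8: DROP (t<21-1); WM=22; [16,22) fires=7

3 7 9 17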